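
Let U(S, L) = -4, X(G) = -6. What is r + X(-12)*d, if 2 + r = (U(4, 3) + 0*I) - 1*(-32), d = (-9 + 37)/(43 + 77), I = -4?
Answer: 123/5 ≈ 24.600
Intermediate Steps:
d = 7/30 (d = 28/120 = 28*(1/120) = 7/30 ≈ 0.23333)
r = 26 (r = -2 + ((-4 + 0*(-4)) - 1*(-32)) = -2 + ((-4 + 0) + 32) = -2 + (-4 + 32) = -2 + 28 = 26)
r + X(-12)*d = 26 - 6*7/30 = 26 - 7/5 = 123/5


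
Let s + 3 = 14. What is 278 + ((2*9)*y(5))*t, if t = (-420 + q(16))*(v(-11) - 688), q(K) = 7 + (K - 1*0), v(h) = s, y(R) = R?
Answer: 24189488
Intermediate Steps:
s = 11 (s = -3 + 14 = 11)
v(h) = 11
q(K) = 7 + K (q(K) = 7 + (K + 0) = 7 + K)
t = 268769 (t = (-420 + (7 + 16))*(11 - 688) = (-420 + 23)*(-677) = -397*(-677) = 268769)
278 + ((2*9)*y(5))*t = 278 + ((2*9)*5)*268769 = 278 + (18*5)*268769 = 278 + 90*268769 = 278 + 24189210 = 24189488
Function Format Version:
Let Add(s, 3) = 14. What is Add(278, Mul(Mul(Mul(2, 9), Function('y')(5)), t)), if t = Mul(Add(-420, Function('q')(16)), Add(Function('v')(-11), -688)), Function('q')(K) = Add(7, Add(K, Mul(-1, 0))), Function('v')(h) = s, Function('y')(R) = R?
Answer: 24189488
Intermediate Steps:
s = 11 (s = Add(-3, 14) = 11)
Function('v')(h) = 11
Function('q')(K) = Add(7, K) (Function('q')(K) = Add(7, Add(K, 0)) = Add(7, K))
t = 268769 (t = Mul(Add(-420, Add(7, 16)), Add(11, -688)) = Mul(Add(-420, 23), -677) = Mul(-397, -677) = 268769)
Add(278, Mul(Mul(Mul(2, 9), Function('y')(5)), t)) = Add(278, Mul(Mul(Mul(2, 9), 5), 268769)) = Add(278, Mul(Mul(18, 5), 268769)) = Add(278, Mul(90, 268769)) = Add(278, 24189210) = 24189488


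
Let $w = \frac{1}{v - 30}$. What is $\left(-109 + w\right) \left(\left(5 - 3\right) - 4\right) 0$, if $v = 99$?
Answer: $0$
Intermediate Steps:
$w = \frac{1}{69}$ ($w = \frac{1}{99 - 30} = \frac{1}{69} \approx 0.014493$)
$\left(-109 + w\right) \left(\left(5 - 3\right) - 4\right) 0 = \left(-109 + \frac{1}{69}\right) \left(\left(5 - 3\right) - 4\right) 0 = - \frac{7520 \left(2 - 4\right) 0}{69} = - \frac{7520 \left(\left(-2\right) 0\right)}{69} = \left(- \frac{7520}{69}\right) 0 = 0$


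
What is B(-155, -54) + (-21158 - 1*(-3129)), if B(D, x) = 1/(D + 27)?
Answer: -2307713/128 ≈ -18029.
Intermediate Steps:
B(D, x) = 1/(27 + D)
B(-155, -54) + (-21158 - 1*(-3129)) = 1/(27 - 155) + (-21158 - 1*(-3129)) = 1/(-128) + (-21158 + 3129) = -1/128 - 18029 = -2307713/128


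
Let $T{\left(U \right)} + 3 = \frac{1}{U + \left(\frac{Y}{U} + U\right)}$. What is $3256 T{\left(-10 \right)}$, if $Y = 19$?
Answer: $- \frac{2171752}{219} \approx -9916.7$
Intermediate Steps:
$T{\left(U \right)} = -3 + \frac{1}{2 U + \frac{19}{U}}$ ($T{\left(U \right)} = -3 + \frac{1}{U + \left(\frac{19}{U} + U\right)} = -3 + \frac{1}{U + \left(U + \frac{19}{U}\right)} = -3 + \frac{1}{2 U + \frac{19}{U}}$)
$3256 T{\left(-10 \right)} = 3256 \frac{-57 - 10 - 6 \left(-10\right)^{2}}{19 + 2 \left(-10\right)^{2}} = 3256 \frac{-57 - 10 - 600}{19 + 2 \cdot 100} = 3256 \frac{-57 - 10 - 600}{19 + 200} = 3256 \cdot \frac{1}{219} \left(-667\right) = 3256 \left(- \frac{667}{219}\right) = - \frac{2171752}{219}$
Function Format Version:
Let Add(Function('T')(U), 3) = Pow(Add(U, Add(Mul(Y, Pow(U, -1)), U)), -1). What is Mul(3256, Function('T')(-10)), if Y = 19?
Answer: Rational(-2171752, 219) ≈ -9916.7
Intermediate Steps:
Function('T')(U) = Add(-3, Pow(Add(Mul(2, U), Mul(19, Pow(U, -1))), -1)) (Function('T')(U) = Add(-3, Pow(Add(U, Add(Mul(19, Pow(U, -1)), U)), -1)) = Add(-3, Pow(Add(U, Add(U, Mul(19, Pow(U, -1)))), -1)) = Add(-3, Pow(Add(Mul(2, U), Mul(19, Pow(U, -1))), -1)))
Mul(3256, Function('T')(-10)) = Mul(3256, Mul(Pow(Add(19, Mul(2, Pow(-10, 2))), -1), Add(-57, -10, Mul(-6, Pow(-10, 2))))) = Mul(3256, Mul(Pow(Add(19, Mul(2, 100)), -1), Add(-57, -10, Mul(-6, 100)))) = Mul(3256, Mul(Pow(Add(19, 200), -1), Add(-57, -10, -600))) = Mul(3256, Mul(Pow(219, -1), -667)) = Mul(3256, Mul(Rational(1, 219), -667)) = Mul(3256, Rational(-667, 219)) = Rational(-2171752, 219)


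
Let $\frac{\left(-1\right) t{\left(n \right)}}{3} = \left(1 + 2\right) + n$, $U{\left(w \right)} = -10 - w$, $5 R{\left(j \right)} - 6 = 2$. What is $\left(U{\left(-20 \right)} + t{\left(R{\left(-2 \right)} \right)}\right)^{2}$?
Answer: $\frac{361}{25} \approx 14.44$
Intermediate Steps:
$R{\left(j \right)} = \frac{8}{5}$ ($R{\left(j \right)} = \frac{6}{5} + \frac{1}{5} \cdot 2 = \frac{6}{5} + \frac{2}{5} = \frac{8}{5}$)
$t{\left(n \right)} = -9 - 3 n$ ($t{\left(n \right)} = - 3 \left(\left(1 + 2\right) + n\right) = - 3 \left(3 + n\right) = -9 - 3 n$)
$\left(U{\left(-20 \right)} + t{\left(R{\left(-2 \right)} \right)}\right)^{2} = \left(\left(-10 - -20\right) - \frac{69}{5}\right)^{2} = \left(\left(-10 + 20\right) - \frac{69}{5}\right)^{2} = \left(10 - \frac{69}{5}\right)^{2} = \left(- \frac{19}{5}\right)^{2} = \frac{361}{25}$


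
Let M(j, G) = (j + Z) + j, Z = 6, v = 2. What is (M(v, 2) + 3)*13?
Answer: 169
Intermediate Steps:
M(j, G) = 6 + 2*j (M(j, G) = (j + 6) + j = (6 + j) + j = 6 + 2*j)
(M(v, 2) + 3)*13 = ((6 + 2*2) + 3)*13 = ((6 + 4) + 3)*13 = (10 + 3)*13 = 13*13 = 169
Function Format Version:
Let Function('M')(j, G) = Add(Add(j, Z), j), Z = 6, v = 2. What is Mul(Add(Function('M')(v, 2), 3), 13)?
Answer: 169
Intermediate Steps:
Function('M')(j, G) = Add(6, Mul(2, j)) (Function('M')(j, G) = Add(Add(j, 6), j) = Add(Add(6, j), j) = Add(6, Mul(2, j)))
Mul(Add(Function('M')(v, 2), 3), 13) = Mul(Add(Add(6, Mul(2, 2)), 3), 13) = Mul(Add(Add(6, 4), 3), 13) = Mul(Add(10, 3), 13) = Mul(13, 13) = 169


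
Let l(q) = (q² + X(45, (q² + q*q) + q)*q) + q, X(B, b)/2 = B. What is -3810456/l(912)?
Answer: -2691/646 ≈ -4.1656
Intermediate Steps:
X(B, b) = 2*B
l(q) = q² + 91*q (l(q) = (q² + (2*45)*q) + q = (q² + 90*q) + q = q² + 91*q)
-3810456/l(912) = -3810456*1/(912*(91 + 912)) = -3810456/(912*1003) = -3810456/914736 = -3810456*1/914736 = -2691/646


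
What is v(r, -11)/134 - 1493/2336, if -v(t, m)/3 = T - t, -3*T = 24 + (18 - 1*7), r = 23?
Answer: 21441/156512 ≈ 0.13699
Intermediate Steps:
T = -35/3 (T = -(24 + (18 - 1*7))/3 = -(24 + (18 - 7))/3 = -(24 + 11)/3 = -⅓*35 = -35/3 ≈ -11.667)
v(t, m) = 35 + 3*t (v(t, m) = -3*(-35/3 - t) = 35 + 3*t)
v(r, -11)/134 - 1493/2336 = (35 + 3*23)/134 - 1493/2336 = (35 + 69)*(1/134) - 1493*1/2336 = 104*(1/134) - 1493/2336 = 52/67 - 1493/2336 = 21441/156512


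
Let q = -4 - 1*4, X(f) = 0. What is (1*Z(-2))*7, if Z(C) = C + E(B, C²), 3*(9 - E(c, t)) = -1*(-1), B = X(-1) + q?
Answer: 140/3 ≈ 46.667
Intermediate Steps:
q = -8 (q = -4 - 4 = -8)
B = -8 (B = 0 - 8 = -8)
E(c, t) = 26/3 (E(c, t) = 9 - (-1)*(-1)/3 = 9 - ⅓*1 = 9 - ⅓ = 26/3)
Z(C) = 26/3 + C (Z(C) = C + 26/3 = 26/3 + C)
(1*Z(-2))*7 = (1*(26/3 - 2))*7 = (1*(20/3))*7 = (20/3)*7 = 140/3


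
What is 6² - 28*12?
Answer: -300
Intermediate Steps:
6² - 28*12 = 36 - 336 = -300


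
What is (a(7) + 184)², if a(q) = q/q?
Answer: 34225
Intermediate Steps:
a(q) = 1
(a(7) + 184)² = (1 + 184)² = 185² = 34225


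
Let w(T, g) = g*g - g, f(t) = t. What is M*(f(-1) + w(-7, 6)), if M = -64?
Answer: -1856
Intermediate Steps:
w(T, g) = g**2 - g
M*(f(-1) + w(-7, 6)) = -64*(-1 + 6*(-1 + 6)) = -64*(-1 + 6*5) = -64*(-1 + 30) = -64*29 = -1856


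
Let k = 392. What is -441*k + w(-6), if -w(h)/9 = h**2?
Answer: -173196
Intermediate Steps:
w(h) = -9*h**2
-441*k + w(-6) = -441*392 - 9*(-6)**2 = -172872 - 9*36 = -172872 - 324 = -173196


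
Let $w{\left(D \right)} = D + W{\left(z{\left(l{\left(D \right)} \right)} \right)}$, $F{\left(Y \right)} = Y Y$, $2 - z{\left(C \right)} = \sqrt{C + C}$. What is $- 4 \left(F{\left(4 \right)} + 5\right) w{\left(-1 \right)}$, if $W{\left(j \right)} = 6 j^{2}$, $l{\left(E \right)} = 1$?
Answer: $-2940 + 2016 \sqrt{2} \approx -88.945$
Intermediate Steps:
$z{\left(C \right)} = 2 - \sqrt{2} \sqrt{C}$ ($z{\left(C \right)} = 2 - \sqrt{C + C} = 2 - \sqrt{2 C} = 2 - \sqrt{2} \sqrt{C}$)
$F{\left(Y \right)} = Y^{2}$
$w{\left(D \right)} = D + 6 \left(2 - \sqrt{2}\right)^{2}$ ($w{\left(D \right)} = D + 6 \left(2 - \sqrt{2} \sqrt{1}\right)^{2} = D + 6 \left(2 - \sqrt{2} \cdot 1\right)^{2} = D + 6 \left(2 - \sqrt{2}\right)^{2}$)
$- 4 \left(F{\left(4 \right)} + 5\right) w{\left(-1 \right)} = - 4 \left(4^{2} + 5\right) \left(36 - 1 - 24 \sqrt{2}\right) = - 4 \left(16 + 5\right) \left(35 - 24 \sqrt{2}\right) = \left(-4\right) 21 \left(35 - 24 \sqrt{2}\right) = - 84 \left(35 - 24 \sqrt{2}\right) = -2940 + 2016 \sqrt{2}$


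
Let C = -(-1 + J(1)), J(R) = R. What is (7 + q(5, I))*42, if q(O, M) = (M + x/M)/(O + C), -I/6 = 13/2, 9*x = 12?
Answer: -6608/195 ≈ -33.887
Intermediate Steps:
x = 4/3 (x = (1/9)*12 = 4/3 ≈ 1.3333)
I = -39 (I = -78/2 = -6*13/2 = -39)
C = 0 (C = -(-1 + 1) = -1*0 = 0)
q(O, M) = (M + 4/(3*M))/O (q(O, M) = (M + 4/(3*M))/(O + 0) = (M + 4/(3*M))/O)
(7 + q(5, I))*42 = (7 + (4/3 + (-39)**2)/(-39*5))*42 = (7 - 1/39*1/5*(4/3 + 1521))*42 = (7 - 1/39*1/5*4567/3)*42 = (7 - 4567/585)*42 = -472/585*42 = -6608/195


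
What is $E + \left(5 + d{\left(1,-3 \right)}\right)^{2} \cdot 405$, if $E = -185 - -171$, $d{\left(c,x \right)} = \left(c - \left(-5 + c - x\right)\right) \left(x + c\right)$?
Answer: $391$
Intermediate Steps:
$d{\left(c,x \right)} = \left(5 + x\right) \left(c + x\right)$ ($d{\left(c,x \right)} = \left(c - \left(-5 + c - x\right)\right) \left(c + x\right) = \left(c + \left(5 + x - c\right)\right) \left(c + x\right) = \left(5 + x\right) \left(c + x\right)$)
$E = -14$ ($E = -185 + 171 = -14$)
$E + \left(5 + d{\left(1,-3 \right)}\right)^{2} \cdot 405 = -14 + \left(5 + \left(\left(-3\right)^{2} + 5 \cdot 1 + 5 \left(-3\right) + 1 \left(-3\right)\right)\right)^{2} \cdot 405 = -14 + \left(5 + \left(9 + 5 - 15 - 3\right)\right)^{2} \cdot 405 = -14 + \left(5 - 4\right)^{2} \cdot 405 = -14 + 1^{2} \cdot 405 = -14 + 1 \cdot 405 = -14 + 405 = 391$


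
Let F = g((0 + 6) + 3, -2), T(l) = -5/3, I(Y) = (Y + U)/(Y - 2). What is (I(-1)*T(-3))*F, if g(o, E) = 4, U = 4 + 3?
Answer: 40/3 ≈ 13.333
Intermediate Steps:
U = 7
I(Y) = (7 + Y)/(-2 + Y) (I(Y) = (Y + 7)/(Y - 2) = (7 + Y)/(-2 + Y))
T(l) = -5/3 (T(l) = -5*1/3 = -5/3)
F = 4
(I(-1)*T(-3))*F = (((7 - 1)/(-2 - 1))*(-5/3))*4 = ((6/(-3))*(-5/3))*4 = (-1/3*6*(-5/3))*4 = -2*(-5/3)*4 = (10/3)*4 = 40/3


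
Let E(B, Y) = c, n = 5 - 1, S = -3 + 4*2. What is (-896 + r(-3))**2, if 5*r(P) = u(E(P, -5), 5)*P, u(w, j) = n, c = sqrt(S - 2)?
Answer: 20178064/25 ≈ 8.0712e+5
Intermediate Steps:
S = 5 (S = -3 + 8 = 5)
c = sqrt(3) (c = sqrt(5 - 2) = sqrt(3) ≈ 1.7320)
n = 4
E(B, Y) = sqrt(3)
u(w, j) = 4
r(P) = 4*P/5 (r(P) = (4*P)/5 = 4*P/5)
(-896 + r(-3))**2 = (-896 + (4/5)*(-3))**2 = (-896 - 12/5)**2 = (-4492/5)**2 = 20178064/25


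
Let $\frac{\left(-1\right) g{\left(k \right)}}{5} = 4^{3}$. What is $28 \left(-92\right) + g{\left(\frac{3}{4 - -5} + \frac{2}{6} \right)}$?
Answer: $-2896$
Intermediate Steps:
$g{\left(k \right)} = -320$ ($g{\left(k \right)} = - 5 \cdot 4^{3} = \left(-5\right) 64 = -320$)
$28 \left(-92\right) + g{\left(\frac{3}{4 - -5} + \frac{2}{6} \right)} = 28 \left(-92\right) - 320 = -2576 - 320 = -2896$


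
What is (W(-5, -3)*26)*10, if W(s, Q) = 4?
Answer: 1040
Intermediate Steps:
(W(-5, -3)*26)*10 = (4*26)*10 = 104*10 = 1040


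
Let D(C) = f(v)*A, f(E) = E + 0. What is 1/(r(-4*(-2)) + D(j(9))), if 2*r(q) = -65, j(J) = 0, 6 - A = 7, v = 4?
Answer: -2/73 ≈ -0.027397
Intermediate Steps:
A = -1 (A = 6 - 1*7 = 6 - 7 = -1)
f(E) = E
D(C) = -4 (D(C) = 4*(-1) = -4)
r(q) = -65/2 (r(q) = (½)*(-65) = -65/2)
1/(r(-4*(-2)) + D(j(9))) = 1/(-65/2 - 4) = 1/(-73/2) = -2/73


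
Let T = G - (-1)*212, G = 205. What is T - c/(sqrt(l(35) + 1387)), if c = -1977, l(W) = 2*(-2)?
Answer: 417 + 659*sqrt(1383)/461 ≈ 470.16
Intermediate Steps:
l(W) = -4
T = 417 (T = 205 - (-1)*212 = 205 - 1*(-212) = 205 + 212 = 417)
T - c/(sqrt(l(35) + 1387)) = 417 - (-1977)/(sqrt(-4 + 1387)) = 417 - (-1977)/(sqrt(1383)) = 417 - (-1977)*sqrt(1383)/1383 = 417 - (-659)*sqrt(1383)/461 = 417 + 659*sqrt(1383)/461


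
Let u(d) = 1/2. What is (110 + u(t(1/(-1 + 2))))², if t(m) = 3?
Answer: 48841/4 ≈ 12210.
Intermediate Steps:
u(d) = ½
(110 + u(t(1/(-1 + 2))))² = (110 + ½)² = (221/2)² = 48841/4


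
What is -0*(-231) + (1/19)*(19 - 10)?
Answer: 9/19 ≈ 0.47368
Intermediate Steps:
-0*(-231) + (1/19)*(19 - 10) = -513*0 + (1*(1/19))*9 = 0 + (1/19)*9 = 0 + 9/19 = 9/19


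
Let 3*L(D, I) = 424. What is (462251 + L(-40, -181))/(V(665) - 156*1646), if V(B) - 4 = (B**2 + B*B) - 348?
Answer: 126107/171090 ≈ 0.73708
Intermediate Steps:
L(D, I) = 424/3 (L(D, I) = (1/3)*424 = 424/3)
V(B) = -344 + 2*B**2 (V(B) = 4 + ((B**2 + B*B) - 348) = 4 + ((B**2 + B**2) - 348) = 4 + (2*B**2 - 348) = 4 + (-348 + 2*B**2) = -344 + 2*B**2)
(462251 + L(-40, -181))/(V(665) - 156*1646) = (462251 + 424/3)/((-344 + 2*665**2) - 156*1646) = 1387177/(3*((-344 + 2*442225) - 256776)) = 1387177/(3*((-344 + 884450) - 256776)) = 1387177/(3*(884106 - 256776)) = (1387177/3)/627330 = (1387177/3)*(1/627330) = 126107/171090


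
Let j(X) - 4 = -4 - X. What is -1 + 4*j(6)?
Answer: -25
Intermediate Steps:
j(X) = -X (j(X) = 4 + (-4 - X) = -X)
-1 + 4*j(6) = -1 + 4*(-1*6) = -1 + 4*(-6) = -1 - 24 = -25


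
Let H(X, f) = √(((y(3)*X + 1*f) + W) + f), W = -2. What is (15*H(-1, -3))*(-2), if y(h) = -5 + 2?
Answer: -30*I*√5 ≈ -67.082*I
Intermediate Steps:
y(h) = -3
H(X, f) = √(-2 - 3*X + 2*f) (H(X, f) = √(((-3*X + 1*f) - 2) + f) = √(((-3*X + f) - 2) + f) = √(((f - 3*X) - 2) + f) = √((-2 + f - 3*X) + f) = √(-2 - 3*X + 2*f))
(15*H(-1, -3))*(-2) = (15*√(-2 - 3*(-1) + 2*(-3)))*(-2) = (15*√(-2 + 3 - 6))*(-2) = (15*√(-5))*(-2) = (15*(I*√5))*(-2) = (15*I*√5)*(-2) = -30*I*√5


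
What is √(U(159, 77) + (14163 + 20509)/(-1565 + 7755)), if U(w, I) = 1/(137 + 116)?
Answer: √3436821267605/783035 ≈ 2.3675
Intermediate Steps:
U(w, I) = 1/253
√(U(159, 77) + (14163 + 20509)/(-1565 + 7755)) = √(1/253 + (14163 + 20509)/(-1565 + 7755)) = √(1/253 + 34672/6190) = √(1/253 + 34672*(1/6190)) = √(1/253 + 17336/3095) = √(4389103/783035) = √3436821267605/783035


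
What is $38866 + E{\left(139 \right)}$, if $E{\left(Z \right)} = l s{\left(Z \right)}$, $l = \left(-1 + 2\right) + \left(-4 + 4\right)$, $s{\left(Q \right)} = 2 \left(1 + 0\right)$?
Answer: $38868$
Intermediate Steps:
$s{\left(Q \right)} = 2$ ($s{\left(Q \right)} = 2 \cdot 1 = 2$)
$l = 1$ ($l = 1 + 0 = 1$)
$E{\left(Z \right)} = 2$ ($E{\left(Z \right)} = 1 \cdot 2 = 2$)
$38866 + E{\left(139 \right)} = 38866 + 2 = 38868$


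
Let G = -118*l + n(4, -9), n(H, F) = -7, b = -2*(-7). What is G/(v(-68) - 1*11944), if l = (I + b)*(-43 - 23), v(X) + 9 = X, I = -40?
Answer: 202495/12021 ≈ 16.845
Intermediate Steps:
v(X) = -9 + X
b = 14
l = 1716 (l = (-40 + 14)*(-43 - 23) = -26*(-66) = 1716)
G = -202495 (G = -118*1716 - 7 = -202488 - 7 = -202495)
G/(v(-68) - 1*11944) = -202495/((-9 - 68) - 1*11944) = -202495/(-77 - 11944) = -202495/(-12021) = -202495*(-1/12021) = 202495/12021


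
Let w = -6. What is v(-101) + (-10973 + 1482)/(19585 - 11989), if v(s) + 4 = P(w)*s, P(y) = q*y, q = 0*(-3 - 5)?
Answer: -39875/7596 ≈ -5.2495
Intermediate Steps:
q = 0 (q = 0*(-8) = 0)
P(y) = 0 (P(y) = 0*y = 0)
v(s) = -4 (v(s) = -4 + 0*s = -4 + 0 = -4)
v(-101) + (-10973 + 1482)/(19585 - 11989) = -4 + (-10973 + 1482)/(19585 - 11989) = -4 - 9491/7596 = -39875/7596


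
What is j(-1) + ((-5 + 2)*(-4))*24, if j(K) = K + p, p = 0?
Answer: 287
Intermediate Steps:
j(K) = K (j(K) = K + 0 = K)
j(-1) + ((-5 + 2)*(-4))*24 = -1 + ((-5 + 2)*(-4))*24 = -1 - 3*(-4)*24 = -1 + 12*24 = -1 + 288 = 287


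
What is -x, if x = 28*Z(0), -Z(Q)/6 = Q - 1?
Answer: -168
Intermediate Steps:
Z(Q) = 6 - 6*Q (Z(Q) = -6*(Q - 1) = -6*(-1 + Q) = 6 - 6*Q)
x = 168 (x = 28*(6 - 6*0) = 28*(6 + 0) = 28*6 = 168)
-x = -1*168 = -168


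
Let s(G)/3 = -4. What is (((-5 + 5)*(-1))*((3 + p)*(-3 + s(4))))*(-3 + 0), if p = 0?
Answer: 0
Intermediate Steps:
s(G) = -12 (s(G) = 3*(-4) = -12)
(((-5 + 5)*(-1))*((3 + p)*(-3 + s(4))))*(-3 + 0) = (((-5 + 5)*(-1))*((3 + 0)*(-3 - 12)))*(-3 + 0) = ((0*(-1))*(3*(-15)))*(-3) = (0*(-45))*(-3) = 0*(-3) = 0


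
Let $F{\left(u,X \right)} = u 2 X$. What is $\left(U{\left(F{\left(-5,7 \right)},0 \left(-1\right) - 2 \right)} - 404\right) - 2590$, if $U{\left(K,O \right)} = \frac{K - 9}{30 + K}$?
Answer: $- \frac{119681}{40} \approx -2992.0$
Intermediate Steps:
$F{\left(u,X \right)} = 2 X u$ ($F{\left(u,X \right)} = 2 u X = 2 X u$)
$U{\left(K,O \right)} = \frac{-9 + K}{30 + K}$
$\left(U{\left(F{\left(-5,7 \right)},0 \left(-1\right) - 2 \right)} - 404\right) - 2590 = \left(\frac{-9 + 2 \cdot 7 \left(-5\right)}{30 + 2 \cdot 7 \left(-5\right)} - 404\right) - 2590 = \left(\frac{-9 - 70}{30 - 70} - 404\right) - 2590 = \left(\frac{1}{-40} \left(-79\right) - 404\right) - 2590 = \left(\left(- \frac{1}{40}\right) \left(-79\right) - 404\right) - 2590 = \left(\frac{79}{40} - 404\right) - 2590 = - \frac{16081}{40} - 2590 = - \frac{119681}{40}$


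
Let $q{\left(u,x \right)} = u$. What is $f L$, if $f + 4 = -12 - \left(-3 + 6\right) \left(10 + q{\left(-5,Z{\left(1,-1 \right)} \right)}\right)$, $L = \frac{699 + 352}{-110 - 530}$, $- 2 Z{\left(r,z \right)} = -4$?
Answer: $\frac{32581}{640} \approx 50.908$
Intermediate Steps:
$Z{\left(r,z \right)} = 2$ ($Z{\left(r,z \right)} = \left(- \frac{1}{2}\right) \left(-4\right) = 2$)
$L = - \frac{1051}{640}$ ($L = \frac{1051}{-640} = 1051 \left(- \frac{1}{640}\right) = - \frac{1051}{640} \approx -1.6422$)
$f = -31$ ($f = -4 - \left(12 + \left(-3 + 6\right) \left(10 - 5\right)\right) = -4 - \left(12 + 3 \cdot 5\right) = -4 - 27 = -31$)
$f L = \left(-31\right) \left(- \frac{1051}{640}\right) = \frac{32581}{640}$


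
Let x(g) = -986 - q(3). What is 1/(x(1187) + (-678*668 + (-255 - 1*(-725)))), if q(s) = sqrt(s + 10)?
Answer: -453420/205589696387 + sqrt(13)/205589696387 ≈ -2.2054e-6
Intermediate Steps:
q(s) = sqrt(10 + s)
x(g) = -986 - sqrt(13) (x(g) = -986 - sqrt(10 + 3) = -986 - sqrt(13))
1/(x(1187) + (-678*668 + (-255 - 1*(-725)))) = 1/((-986 - sqrt(13)) + (-678*668 + (-255 - 1*(-725)))) = 1/((-986 - sqrt(13)) + (-452904 + (-255 + 725))) = 1/((-986 - sqrt(13)) + (-452904 + 470)) = 1/((-986 - sqrt(13)) - 452434) = 1/(-453420 - sqrt(13))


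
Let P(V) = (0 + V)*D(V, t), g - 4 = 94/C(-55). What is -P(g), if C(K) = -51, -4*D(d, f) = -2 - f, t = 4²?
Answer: -165/17 ≈ -9.7059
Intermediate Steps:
t = 16
D(d, f) = ½ + f/4 (D(d, f) = -(-2 - f)/4 = ½ + f/4)
g = 110/51 (g = 4 + 94/(-51) = 4 + 94*(-1/51) = 4 - 94/51 = 110/51 ≈ 2.1569)
P(V) = 9*V/2 (P(V) = (0 + V)*(½ + (¼)*16) = V*(½ + 4) = V*(9/2) = 9*V/2)
-P(g) = -9*110/(2*51) = -1*165/17 = -165/17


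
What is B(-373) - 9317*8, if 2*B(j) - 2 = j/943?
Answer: -140573383/1886 ≈ -74535.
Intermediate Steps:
B(j) = 1 + j/1886 (B(j) = 1 + (j/943)/2 = 1 + j/1886)
B(-373) - 9317*8 = (1 + (1/1886)*(-373)) - 9317*8 = (1 - 373/1886) - 1*74536 = 1513/1886 - 74536 = -140573383/1886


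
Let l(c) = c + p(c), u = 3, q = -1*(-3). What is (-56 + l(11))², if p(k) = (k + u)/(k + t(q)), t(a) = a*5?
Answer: 334084/169 ≈ 1976.8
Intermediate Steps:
q = 3
t(a) = 5*a
p(k) = (3 + k)/(15 + k) (p(k) = (k + 3)/(k + 5*3) = (3 + k)/(k + 15) = (3 + k)/(15 + k))
l(c) = c + (3 + c)/(15 + c)
(-56 + l(11))² = (-56 + (3 + 11 + 11*(15 + 11))/(15 + 11))² = (-56 + (3 + 11 + 11*26)/26)² = (-56 + (3 + 11 + 286)/26)² = (-56 + (1/26)*300)² = (-56 + 150/13)² = (-578/13)² = 334084/169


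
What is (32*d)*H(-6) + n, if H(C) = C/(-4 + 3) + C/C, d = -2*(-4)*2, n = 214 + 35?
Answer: 3833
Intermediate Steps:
n = 249
d = 16 (d = 8*2 = 16)
H(C) = 1 - C (H(C) = C/(-1) + 1 = C*(-1) + 1 = -C + 1 = 1 - C)
(32*d)*H(-6) + n = (32*16)*(1 - 1*(-6)) + 249 = 512*(1 + 6) + 249 = 512*7 + 249 = 3584 + 249 = 3833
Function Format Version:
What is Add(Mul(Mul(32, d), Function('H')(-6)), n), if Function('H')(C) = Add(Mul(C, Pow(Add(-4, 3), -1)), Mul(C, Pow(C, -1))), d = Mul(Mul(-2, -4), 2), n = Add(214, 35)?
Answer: 3833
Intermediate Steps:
n = 249
d = 16 (d = Mul(8, 2) = 16)
Function('H')(C) = Add(1, Mul(-1, C)) (Function('H')(C) = Add(Mul(C, Pow(-1, -1)), 1) = Add(Mul(C, -1), 1) = Add(Mul(-1, C), 1) = Add(1, Mul(-1, C)))
Add(Mul(Mul(32, d), Function('H')(-6)), n) = Add(Mul(Mul(32, 16), Add(1, Mul(-1, -6))), 249) = Add(Mul(512, Add(1, 6)), 249) = Add(Mul(512, 7), 249) = Add(3584, 249) = 3833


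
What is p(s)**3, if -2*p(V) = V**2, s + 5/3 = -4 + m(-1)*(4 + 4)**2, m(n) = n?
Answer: -83344647990241/5832 ≈ -1.4291e+10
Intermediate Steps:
s = -209/3 (s = -5/3 + (-4 - (4 + 4)**2) = -5/3 + (-4 - 1*8**2) = -5/3 + (-4 - 1*64) = -5/3 + (-4 - 64) = -5/3 - 68 = -209/3 ≈ -69.667)
p(V) = -V**2/2
p(s)**3 = (-(-209/3)**2/2)**3 = (-1/2*43681/9)**3 = (-43681/18)**3 = -83344647990241/5832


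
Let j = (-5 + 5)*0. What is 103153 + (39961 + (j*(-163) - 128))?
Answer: 142986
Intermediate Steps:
j = 0 (j = 0*0 = 0)
103153 + (39961 + (j*(-163) - 128)) = 103153 + (39961 + (0*(-163) - 128)) = 103153 + (39961 + (0 - 128)) = 103153 + (39961 - 128) = 103153 + 39833 = 142986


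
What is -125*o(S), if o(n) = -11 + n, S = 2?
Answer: 1125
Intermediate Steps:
-125*o(S) = -125*(-11 + 2) = -125*(-9) = 1125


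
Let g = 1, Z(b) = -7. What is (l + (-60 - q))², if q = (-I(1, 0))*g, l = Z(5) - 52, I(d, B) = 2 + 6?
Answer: 12321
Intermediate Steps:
I(d, B) = 8
l = -59 (l = -7 - 52 = -59)
q = -8 (q = -1*8*1 = -8*1 = -8)
(l + (-60 - q))² = (-59 + (-60 - 1*(-8)))² = (-59 + (-60 + 8))² = (-59 - 52)² = (-111)² = 12321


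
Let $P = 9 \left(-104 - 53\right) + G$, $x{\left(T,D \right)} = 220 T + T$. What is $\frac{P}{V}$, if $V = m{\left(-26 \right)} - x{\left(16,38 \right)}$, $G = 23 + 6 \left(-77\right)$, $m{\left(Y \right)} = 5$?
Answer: $\frac{1852}{3531} \approx 0.5245$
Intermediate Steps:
$G = -439$ ($G = 23 - 462 = -439$)
$x{\left(T,D \right)} = 221 T$
$P = -1852$ ($P = 9 \left(-104 - 53\right) - 439 = 9 \left(-157\right) - 439 = -1413 - 439 = -1852$)
$V = -3531$ ($V = 5 - 221 \cdot 16 = 5 - 3536 = -3531$)
$\frac{P}{V} = - \frac{1852}{-3531} = \left(-1852\right) \left(- \frac{1}{3531}\right) = \frac{1852}{3531}$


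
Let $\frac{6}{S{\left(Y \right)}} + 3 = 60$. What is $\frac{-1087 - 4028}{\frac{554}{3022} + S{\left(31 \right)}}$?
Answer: $- \frac{29369307}{1657} \approx -17724.0$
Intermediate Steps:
$S{\left(Y \right)} = \frac{2}{19}$ ($S{\left(Y \right)} = \frac{6}{-3 + 60} = \frac{6}{57} = 6 \cdot \frac{1}{57} = \frac{2}{19}$)
$\frac{-1087 - 4028}{\frac{554}{3022} + S{\left(31 \right)}} = \frac{-1087 - 4028}{\frac{554}{3022} + \frac{2}{19}} = - \frac{5115}{554 \cdot \frac{1}{3022} + \frac{2}{19}} = - \frac{5115}{\frac{277}{1511} + \frac{2}{19}} = - \frac{5115}{\frac{8285}{28709}} = \left(-5115\right) \frac{28709}{8285} = - \frac{29369307}{1657}$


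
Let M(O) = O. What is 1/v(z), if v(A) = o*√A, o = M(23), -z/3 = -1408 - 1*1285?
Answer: √8079/185817 ≈ 0.00048372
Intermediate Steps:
z = 8079 (z = -3*(-1408 - 1*1285) = -3*(-1408 - 1285) = -3*(-2693) = 8079)
o = 23
v(A) = 23*√A
1/v(z) = 1/(23*√8079) = √8079/185817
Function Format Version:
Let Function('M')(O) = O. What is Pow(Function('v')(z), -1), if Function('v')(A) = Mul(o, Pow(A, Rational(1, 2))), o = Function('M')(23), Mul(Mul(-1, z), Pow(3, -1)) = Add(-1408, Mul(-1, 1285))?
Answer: Mul(Rational(1, 185817), Pow(8079, Rational(1, 2))) ≈ 0.00048372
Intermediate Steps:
z = 8079 (z = Mul(-3, Add(-1408, Mul(-1, 1285))) = Mul(-3, Add(-1408, -1285)) = Mul(-3, -2693) = 8079)
o = 23
Function('v')(A) = Mul(23, Pow(A, Rational(1, 2)))
Pow(Function('v')(z), -1) = Pow(Mul(23, Pow(8079, Rational(1, 2))), -1) = Mul(Rational(1, 185817), Pow(8079, Rational(1, 2)))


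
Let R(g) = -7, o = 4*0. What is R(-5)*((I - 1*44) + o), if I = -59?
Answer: 721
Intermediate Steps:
o = 0
R(-5)*((I - 1*44) + o) = -7*((-59 - 1*44) + 0) = -7*((-59 - 44) + 0) = -7*(-103 + 0) = -7*(-103) = 721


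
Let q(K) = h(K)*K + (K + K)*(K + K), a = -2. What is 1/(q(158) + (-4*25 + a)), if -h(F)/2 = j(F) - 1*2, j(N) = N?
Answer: 1/50458 ≈ 1.9818e-5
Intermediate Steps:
h(F) = 4 - 2*F (h(F) = -2*(F - 1*2) = -2*(F - 2) = -2*(-2 + F) = 4 - 2*F)
q(K) = 4*K² + K*(4 - 2*K) (q(K) = (4 - 2*K)*K + (K + K)*(K + K) = K*(4 - 2*K) + (2*K)*(2*K) = K*(4 - 2*K) + 4*K² = 4*K² + K*(4 - 2*K))
1/(q(158) + (-4*25 + a)) = 1/(2*158*(2 + 158) + (-4*25 - 2)) = 1/(2*158*160 + (-100 - 2)) = 1/(50560 - 102) = 1/50458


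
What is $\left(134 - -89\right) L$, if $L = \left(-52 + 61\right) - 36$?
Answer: $-6021$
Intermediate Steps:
$L = -27$ ($L = 9 - 36 = -27$)
$\left(134 - -89\right) L = \left(134 - -89\right) \left(-27\right) = \left(134 + 89\right) \left(-27\right) = 223 \left(-27\right) = -6021$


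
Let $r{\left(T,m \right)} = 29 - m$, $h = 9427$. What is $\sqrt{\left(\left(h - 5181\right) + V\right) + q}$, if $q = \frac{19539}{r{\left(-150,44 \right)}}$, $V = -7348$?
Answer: $\frac{3 i \sqrt{12235}}{5} \approx 66.367 i$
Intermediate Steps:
$q = - \frac{6513}{5}$ ($q = \frac{19539}{29 - 44} = \frac{19539}{-15} = 19539 \left(- \frac{1}{15}\right) = - \frac{6513}{5} \approx -1302.6$)
$\sqrt{\left(\left(h - 5181\right) + V\right) + q} = \sqrt{\left(\left(9427 - 5181\right) - 7348\right) - \frac{6513}{5}} = \sqrt{\left(4246 - 7348\right) - \frac{6513}{5}} = \sqrt{-3102 - \frac{6513}{5}} = \sqrt{- \frac{22023}{5}} = \frac{3 i \sqrt{12235}}{5}$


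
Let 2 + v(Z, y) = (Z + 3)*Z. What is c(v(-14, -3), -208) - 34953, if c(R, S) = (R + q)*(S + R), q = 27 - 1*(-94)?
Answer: -50241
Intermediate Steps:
q = 121 (q = 27 + 94 = 121)
v(Z, y) = -2 + Z*(3 + Z) (v(Z, y) = -2 + (Z + 3)*Z = -2 + (3 + Z)*Z = -2 + Z*(3 + Z))
c(R, S) = (121 + R)*(R + S) (c(R, S) = (R + 121)*(S + R) = (121 + R)*(R + S))
c(v(-14, -3), -208) - 34953 = ((-2 + (-14)**2 + 3*(-14))**2 + 121*(-2 + (-14)**2 + 3*(-14)) + 121*(-208) + (-2 + (-14)**2 + 3*(-14))*(-208)) - 34953 = ((-2 + 196 - 42)**2 + 121*(-2 + 196 - 42) - 25168 + (-2 + 196 - 42)*(-208)) - 34953 = (152**2 + 121*152 - 25168 + 152*(-208)) - 34953 = (23104 + 18392 - 25168 - 31616) - 34953 = -15288 - 34953 = -50241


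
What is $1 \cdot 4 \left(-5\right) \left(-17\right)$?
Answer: $340$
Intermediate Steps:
$1 \cdot 4 \left(-5\right) \left(-17\right) = 1 \left(-20\right) \left(-17\right) = \left(-20\right) \left(-17\right) = 340$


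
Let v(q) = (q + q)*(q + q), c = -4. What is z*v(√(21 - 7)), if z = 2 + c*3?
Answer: -560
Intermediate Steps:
v(q) = 4*q² (v(q) = (2*q)*(2*q) = 4*q²)
z = -10 (z = 2 - 4*3 = 2 - 12 = -10)
z*v(√(21 - 7)) = -40*(√(21 - 7))² = -40*(√14)² = -40*14 = -10*56 = -560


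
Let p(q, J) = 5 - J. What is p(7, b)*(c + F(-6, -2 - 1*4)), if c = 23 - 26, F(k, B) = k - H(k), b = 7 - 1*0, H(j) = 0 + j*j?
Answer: 90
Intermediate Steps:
H(j) = j² (H(j) = 0 + j² = j²)
b = 7 (b = 7 + 0 = 7)
F(k, B) = k - k²
c = -3
p(7, b)*(c + F(-6, -2 - 1*4)) = (5 - 1*7)*(-3 - 6*(1 - 1*(-6))) = (5 - 7)*(-3 - 6*(1 + 6)) = -2*(-3 - 6*7) = -2*(-3 - 42) = -2*(-45) = 90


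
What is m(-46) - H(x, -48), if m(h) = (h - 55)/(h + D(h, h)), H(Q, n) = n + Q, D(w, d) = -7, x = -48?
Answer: 5189/53 ≈ 97.906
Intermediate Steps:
H(Q, n) = Q + n
m(h) = (-55 + h)/(-7 + h) (m(h) = (h - 55)/(h - 7) = (-55 + h)/(-7 + h))
m(-46) - H(x, -48) = (-55 - 46)/(-7 - 46) - (-48 - 48) = -101/(-53) - 1*(-96) = -1/53*(-101) + 96 = 101/53 + 96 = 5189/53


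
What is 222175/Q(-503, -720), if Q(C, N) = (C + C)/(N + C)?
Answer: 271720025/1006 ≈ 2.7010e+5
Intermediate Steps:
Q(C, N) = 2*C/(C + N) (Q(C, N) = (2*C)/(C + N) = 2*C/(C + N))
222175/Q(-503, -720) = 222175/((2*(-503)/(-503 - 720))) = 222175/((2*(-503)/(-1223))) = 222175/((2*(-503)*(-1/1223))) = 222175/(1006/1223) = 222175*(1223/1006) = 271720025/1006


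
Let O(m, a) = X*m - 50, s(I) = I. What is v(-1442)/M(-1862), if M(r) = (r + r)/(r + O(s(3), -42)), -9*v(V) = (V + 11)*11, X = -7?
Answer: 3380817/3724 ≈ 907.85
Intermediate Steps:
v(V) = -121/9 - 11*V/9 (v(V) = -(V + 11)*11/9 = -(11 + V)*11/9 = -(121 + 11*V)/9 = -121/9 - 11*V/9)
O(m, a) = -50 - 7*m (O(m, a) = -7*m - 50 = -50 - 7*m)
M(r) = 2*r/(-71 + r) (M(r) = (r + r)/(r + (-50 - 7*3)) = (2*r)/(r + (-50 - 21)) = (2*r)/(r - 71) = (2*r)/(-71 + r) = 2*r/(-71 + r))
v(-1442)/M(-1862) = (-121/9 - 11/9*(-1442))/((2*(-1862)/(-71 - 1862))) = (-121/9 + 15862/9)/((2*(-1862)/(-1933))) = 1749/((2*(-1862)*(-1/1933))) = 1749/(3724/1933) = 1749*(1933/3724) = 3380817/3724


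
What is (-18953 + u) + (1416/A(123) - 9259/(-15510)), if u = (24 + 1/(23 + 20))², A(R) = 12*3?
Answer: -11188048367/610170 ≈ -18336.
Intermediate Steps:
A(R) = 36
u = 1067089/1849 (u = (24 + 1/43)² = (1033/43)² = 1067089/1849 ≈ 577.12)
(-18953 + u) + (1416/A(123) - 9259/(-15510)) = (-18953 + 1067089/1849) + (1416/36 - 9259/(-15510)) = -33977008/1849 + (1416*(1/36) - 9259*(-1/15510)) = -33977008/1849 + (118/3 + 197/330) = -33977008/1849 + 13177/330 = -11188048367/610170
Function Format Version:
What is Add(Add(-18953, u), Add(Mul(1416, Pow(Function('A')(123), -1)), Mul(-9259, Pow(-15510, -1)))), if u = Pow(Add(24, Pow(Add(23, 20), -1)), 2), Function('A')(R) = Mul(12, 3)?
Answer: Rational(-11188048367, 610170) ≈ -18336.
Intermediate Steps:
Function('A')(R) = 36
u = Rational(1067089, 1849) (u = Pow(Add(24, Pow(43, -1)), 2) = Pow(Add(24, Rational(1, 43)), 2) = Pow(Rational(1033, 43), 2) = Rational(1067089, 1849) ≈ 577.12)
Add(Add(-18953, u), Add(Mul(1416, Pow(Function('A')(123), -1)), Mul(-9259, Pow(-15510, -1)))) = Add(Add(-18953, Rational(1067089, 1849)), Add(Mul(1416, Pow(36, -1)), Mul(-9259, Pow(-15510, -1)))) = Add(Rational(-33977008, 1849), Add(Mul(1416, Rational(1, 36)), Mul(-9259, Rational(-1, 15510)))) = Add(Rational(-33977008, 1849), Add(Rational(118, 3), Rational(197, 330))) = Add(Rational(-33977008, 1849), Rational(13177, 330)) = Rational(-11188048367, 610170)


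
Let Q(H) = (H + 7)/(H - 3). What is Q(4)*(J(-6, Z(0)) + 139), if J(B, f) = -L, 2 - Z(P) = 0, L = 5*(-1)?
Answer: 1584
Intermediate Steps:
L = -5
Z(P) = 2 (Z(P) = 2 - 1*0 = 2 + 0 = 2)
Q(H) = (7 + H)/(-3 + H)
J(B, f) = 5 (J(B, f) = -1*(-5) = 5)
Q(4)*(J(-6, Z(0)) + 139) = ((7 + 4)/(-3 + 4))*(5 + 139) = (11/1)*144 = (1*11)*144 = 11*144 = 1584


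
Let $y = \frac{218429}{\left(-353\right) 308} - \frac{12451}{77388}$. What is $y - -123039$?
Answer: $\frac{129402954256699}{1051741614} \approx 1.2304 \cdot 10^{5}$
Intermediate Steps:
$y = - \frac{2282188247}{1051741614}$ ($y = \frac{218429}{-108724} - \frac{12451}{77388} = 218429 \left(- \frac{1}{108724}\right) - \frac{12451}{77388} = - \frac{218429}{108724} - \frac{12451}{77388} = - \frac{2282188247}{1051741614} \approx -2.1699$)
$y - -123039 = - \frac{2282188247}{1051741614} - -123039 = - \frac{2282188247}{1051741614} + 123039 = \frac{129402954256699}{1051741614}$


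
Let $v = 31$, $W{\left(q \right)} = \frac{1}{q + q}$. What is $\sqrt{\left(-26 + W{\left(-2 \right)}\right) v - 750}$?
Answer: $\frac{3 i \sqrt{695}}{2} \approx 39.544 i$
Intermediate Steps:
$W{\left(q \right)} = \frac{1}{2 q}$
$\sqrt{\left(-26 + W{\left(-2 \right)}\right) v - 750} = \sqrt{\left(-26 + \frac{1}{2 \left(-2\right)}\right) 31 - 750} = \sqrt{\left(-26 + \frac{1}{2} \left(- \frac{1}{2}\right)\right) 31 - 750} = \sqrt{\left(-26 - \frac{1}{4}\right) 31 - 750} = \sqrt{\left(- \frac{105}{4}\right) 31 - 750} = \sqrt{- \frac{3255}{4} - 750} = \sqrt{- \frac{6255}{4}} = \frac{3 i \sqrt{695}}{2}$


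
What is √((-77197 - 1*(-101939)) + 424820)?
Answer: √449562 ≈ 670.49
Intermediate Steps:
√((-77197 - 1*(-101939)) + 424820) = √((-77197 + 101939) + 424820) = √(24742 + 424820) = √449562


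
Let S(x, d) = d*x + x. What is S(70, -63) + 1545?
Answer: -2795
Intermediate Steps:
S(x, d) = x + d*x
S(70, -63) + 1545 = 70*(1 - 63) + 1545 = 70*(-62) + 1545 = -4340 + 1545 = -2795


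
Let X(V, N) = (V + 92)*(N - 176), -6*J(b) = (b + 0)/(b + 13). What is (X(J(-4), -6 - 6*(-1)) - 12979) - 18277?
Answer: -1281448/27 ≈ -47461.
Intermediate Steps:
J(b) = -b/(6*(13 + b)) (J(b) = -(b + 0)/(6*(b + 13)) = -b/(6*(13 + b)))
X(V, N) = (-176 + N)*(92 + V) (X(V, N) = (92 + V)*(-176 + N) = (-176 + N)*(92 + V))
(X(J(-4), -6 - 6*(-1)) - 12979) - 18277 = ((-16192 - (-176)*(-4)/(78 + 6*(-4)) + 92*(-6 - 6*(-1)) + (-6 - 6*(-1))*(-1*(-4)/(78 + 6*(-4)))) - 12979) - 18277 = ((-16192 - (-176)*(-4)/(78 - 24) + 92*(-6 + 6) + (-6 + 6)*(-1*(-4)/(78 - 24))) - 12979) - 18277 = ((-16192 - (-176)*(-4)/54 + 92*0 + 0*(-1*(-4)/54)) - 12979) - 18277 = ((-16192 - (-176)*(-4)/54 + 0 + 0*(-1*(-4)*1/54)) - 12979) - 18277 = ((-16192 - 176*2/27 + 0 + 0*(2/27)) - 12979) - 18277 = ((-16192 - 352/27 + 0 + 0) - 12979) - 18277 = (-437536/27 - 12979) - 18277 = -787969/27 - 18277 = -1281448/27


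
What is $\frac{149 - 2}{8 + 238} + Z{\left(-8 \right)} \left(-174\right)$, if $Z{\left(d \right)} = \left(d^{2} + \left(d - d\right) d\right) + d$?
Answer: $- \frac{798959}{82} \approx -9743.4$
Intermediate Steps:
$Z{\left(d \right)} = d + d^{2}$ ($Z{\left(d \right)} = \left(d^{2} + 0 d\right) + d = \left(d^{2} + 0\right) + d = d^{2} + d = d + d^{2}$)
$\frac{149 - 2}{8 + 238} + Z{\left(-8 \right)} \left(-174\right) = \frac{149 - 2}{8 + 238} + - 8 \left(1 - 8\right) \left(-174\right) = \frac{147}{246} + \left(-8\right) \left(-7\right) \left(-174\right) = 147 \cdot \frac{1}{246} + 56 \left(-174\right) = \frac{49}{82} - 9744 = - \frac{798959}{82}$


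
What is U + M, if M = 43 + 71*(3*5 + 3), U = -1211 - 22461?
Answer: -22351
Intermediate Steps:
U = -23672
M = 1321 (M = 43 + 71*(15 + 3) = 43 + 71*18 = 43 + 1278 = 1321)
U + M = -23672 + 1321 = -22351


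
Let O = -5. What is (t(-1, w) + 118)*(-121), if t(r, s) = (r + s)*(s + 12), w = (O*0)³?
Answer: -12826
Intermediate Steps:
w = 0 (w = (-5*0)³ = 0³ = 0)
t(r, s) = (12 + s)*(r + s) (t(r, s) = (r + s)*(12 + s) = (12 + s)*(r + s))
(t(-1, w) + 118)*(-121) = ((0² + 12*(-1) + 12*0 - 1*0) + 118)*(-121) = ((0 - 12 + 0 + 0) + 118)*(-121) = (-12 + 118)*(-121) = 106*(-121) = -12826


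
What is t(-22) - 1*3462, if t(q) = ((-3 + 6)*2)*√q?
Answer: -3462 + 6*I*√22 ≈ -3462.0 + 28.142*I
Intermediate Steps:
t(q) = 6*√q (t(q) = (3*2)*√q = 6*√q)
t(-22) - 1*3462 = 6*√(-22) - 1*3462 = 6*(I*√22) - 3462 = 6*I*√22 - 3462 = -3462 + 6*I*√22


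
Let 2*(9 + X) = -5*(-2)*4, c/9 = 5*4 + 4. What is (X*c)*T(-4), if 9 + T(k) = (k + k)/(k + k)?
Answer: -19008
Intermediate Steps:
c = 216 (c = 9*(5*4 + 4) = 9*(20 + 4) = 9*24 = 216)
T(k) = -8 (T(k) = -9 + (k + k)/(k + k) = -9 + (2*k)/((2*k)) = -9 + (2*k)*(1/(2*k)) = -9 + 1 = -8)
X = 11 (X = -9 + (-5*(-2)*4)/2 = -9 + (10*4)/2 = -9 + (1/2)*40 = -9 + 20 = 11)
(X*c)*T(-4) = (11*216)*(-8) = 2376*(-8) = -19008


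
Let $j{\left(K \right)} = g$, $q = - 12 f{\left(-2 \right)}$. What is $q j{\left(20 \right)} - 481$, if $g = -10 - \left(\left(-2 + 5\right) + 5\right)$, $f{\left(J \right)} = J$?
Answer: $-913$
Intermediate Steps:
$g = -18$ ($g = -10 - \left(3 + 5\right) = -10 - 8 = -18$)
$q = 24$ ($q = \left(-12\right) \left(-2\right) = 24$)
$j{\left(K \right)} = -18$
$q j{\left(20 \right)} - 481 = 24 \left(-18\right) - 481 = -432 - 481 = -913$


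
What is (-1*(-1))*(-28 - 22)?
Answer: -50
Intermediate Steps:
(-1*(-1))*(-28 - 22) = 1*(-50) = -50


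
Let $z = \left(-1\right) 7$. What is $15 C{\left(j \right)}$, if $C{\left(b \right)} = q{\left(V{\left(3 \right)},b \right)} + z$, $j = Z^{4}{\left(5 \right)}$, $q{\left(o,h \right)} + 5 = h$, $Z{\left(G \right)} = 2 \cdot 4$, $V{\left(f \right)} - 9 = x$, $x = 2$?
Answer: $61260$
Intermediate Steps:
$z = -7$
$V{\left(f \right)} = 11$ ($V{\left(f \right)} = 9 + 2 = 11$)
$Z{\left(G \right)} = 8$
$q{\left(o,h \right)} = -5 + h$
$j = 4096$ ($j = 8^{4} = 4096$)
$C{\left(b \right)} = -12 + b$ ($C{\left(b \right)} = \left(-5 + b\right) - 7 = -12 + b$)
$15 C{\left(j \right)} = 15 \left(-12 + 4096\right) = 15 \cdot 4084 = 61260$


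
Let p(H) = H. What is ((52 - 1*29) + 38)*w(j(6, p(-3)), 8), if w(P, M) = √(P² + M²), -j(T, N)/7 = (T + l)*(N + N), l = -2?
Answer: 488*√442 ≈ 10260.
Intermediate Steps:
j(T, N) = -14*N*(-2 + T) (j(T, N) = -7*(T - 2)*(N + N) = -7*(-2 + T)*2*N = -14*N*(-2 + T))
w(P, M) = √(M² + P²)
((52 - 1*29) + 38)*w(j(6, p(-3)), 8) = ((52 - 1*29) + 38)*√(8² + (14*(-3)*(2 - 1*6))²) = ((52 - 29) + 38)*√(64 + (14*(-3)*(2 - 6))²) = (23 + 38)*√(64 + (14*(-3)*(-4))²) = 61*√(64 + 168²) = 61*√(64 + 28224) = 61*√28288 = 61*(8*√442) = 488*√442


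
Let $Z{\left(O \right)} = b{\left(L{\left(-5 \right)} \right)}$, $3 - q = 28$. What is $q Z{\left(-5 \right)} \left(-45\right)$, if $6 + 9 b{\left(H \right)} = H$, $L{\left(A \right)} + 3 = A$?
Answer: $-1750$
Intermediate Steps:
$q = -25$ ($q = 3 - 28 = -25$)
$L{\left(A \right)} = -3 + A$
$b{\left(H \right)} = - \frac{2}{3} + \frac{H}{9}$
$Z{\left(O \right)} = - \frac{14}{9}$ ($Z{\left(O \right)} = - \frac{2}{3} + \frac{-3 - 5}{9} = - \frac{2}{3} + \frac{1}{9} \left(-8\right) = - \frac{2}{3} - \frac{8}{9} = - \frac{14}{9}$)
$q Z{\left(-5 \right)} \left(-45\right) = \left(-25\right) \left(- \frac{14}{9}\right) \left(-45\right) = \frac{350}{9} \left(-45\right) = -1750$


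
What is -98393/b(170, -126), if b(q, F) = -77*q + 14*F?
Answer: 98393/14854 ≈ 6.6240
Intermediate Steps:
-98393/b(170, -126) = -98393/(-77*170 + 14*(-126)) = -98393/(-13090 - 1764) = -98393/(-14854) = -98393*(-1/14854) = 98393/14854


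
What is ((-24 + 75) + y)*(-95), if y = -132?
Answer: 7695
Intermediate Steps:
((-24 + 75) + y)*(-95) = ((-24 + 75) - 132)*(-95) = (51 - 132)*(-95) = -81*(-95) = 7695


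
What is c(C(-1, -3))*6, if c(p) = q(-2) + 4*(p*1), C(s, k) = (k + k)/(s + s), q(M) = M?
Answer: 60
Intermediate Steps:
C(s, k) = k/s (C(s, k) = (2*k)/((2*s)) = (2*k)*(1/(2*s)) = k/s)
c(p) = -2 + 4*p (c(p) = -2 + 4*(p*1) = -2 + 4*p)
c(C(-1, -3))*6 = (-2 + 4*(-3/(-1)))*6 = (-2 + 4*(-3*(-1)))*6 = (-2 + 4*3)*6 = (-2 + 12)*6 = 10*6 = 60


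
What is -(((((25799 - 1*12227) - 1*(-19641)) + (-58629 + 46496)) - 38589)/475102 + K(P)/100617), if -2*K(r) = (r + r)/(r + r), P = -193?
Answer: 880970302/23901668967 ≈ 0.036858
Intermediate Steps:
K(r) = -½ (K(r) = -(r + r)/(2*(r + r)) = -2*r/(2*(2*r)) = -2*r*1/(2*r)/2 = -½*1 = -½)
-(((((25799 - 1*12227) - 1*(-19641)) + (-58629 + 46496)) - 38589)/475102 + K(P)/100617) = -(((((25799 - 1*12227) - 1*(-19641)) + (-58629 + 46496)) - 38589)/475102 - ½/100617) = -(((((25799 - 12227) + 19641) - 12133) - 38589)*(1/475102) - ½*1/100617) = -((((13572 + 19641) - 12133) - 38589)*(1/475102) - 1/201234) = -(((33213 - 12133) - 38589)*(1/475102) - 1/201234) = -((21080 - 38589)*(1/475102) - 1/201234) = -(-17509*1/475102 - 1/201234) = -(-17509/475102 - 1/201234) = -1*(-880970302/23901668967) = 880970302/23901668967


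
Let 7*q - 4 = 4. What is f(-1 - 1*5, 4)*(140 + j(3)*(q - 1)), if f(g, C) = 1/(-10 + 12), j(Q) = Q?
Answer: 983/14 ≈ 70.214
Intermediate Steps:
q = 8/7 (q = 4/7 + (⅐)*4 = 4/7 + 4/7 = 8/7 ≈ 1.1429)
f(g, C) = ½ (f(g, C) = 1/2 = ½)
f(-1 - 1*5, 4)*(140 + j(3)*(q - 1)) = (140 + 3*(8/7 - 1))/2 = (140 + 3*(⅐))/2 = (140 + 3/7)/2 = (½)*(983/7) = 983/14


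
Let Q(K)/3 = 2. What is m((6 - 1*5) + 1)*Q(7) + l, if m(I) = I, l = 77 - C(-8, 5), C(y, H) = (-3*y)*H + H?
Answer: -36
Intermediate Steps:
Q(K) = 6 (Q(K) = 3*2 = 6)
C(y, H) = H - 3*H*y (C(y, H) = -3*H*y + H = H - 3*H*y)
l = -48 (l = 77 - 5*(1 - 3*(-8)) = 77 - 5*(1 + 24) = 77 - 5*25 = 77 - 1*125 = 77 - 125 = -48)
m((6 - 1*5) + 1)*Q(7) + l = ((6 - 1*5) + 1)*6 - 48 = ((6 - 5) + 1)*6 - 48 = (1 + 1)*6 - 48 = 2*6 - 48 = 12 - 48 = -36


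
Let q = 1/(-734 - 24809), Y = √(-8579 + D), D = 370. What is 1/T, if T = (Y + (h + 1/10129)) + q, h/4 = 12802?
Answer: 69954987558762085570/3582266221349788532303669 - 1366094896839841*I*√8209/3582266221349788532303669 ≈ 1.9528e-5 - 3.4552e-8*I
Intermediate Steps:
h = 51208 (h = 4*12802 = 51208)
Y = I*√8209 (Y = √(-8579 + 370) = √(-8209) = I*√8209 ≈ 90.604*I)
q = -1/25543 (q = 1/(-25543) = -1/25543 ≈ -3.9150e-5)
T = 1892684603170/36960721 + I*√8209 (T = (I*√8209 + (51208 + 1/10129)) - 1/25543 = (I*√8209 + 518685833/10129) - 1/25543 = (518685833/10129 + I*√8209) - 1/25543 = 1892684603170/36960721 + I*√8209 ≈ 51208.0 + 90.604*I)
1/T = 1/(1892684603170/36960721 + I*√8209)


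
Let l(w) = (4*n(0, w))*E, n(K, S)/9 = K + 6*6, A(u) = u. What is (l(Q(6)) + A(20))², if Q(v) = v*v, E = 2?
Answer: 6822544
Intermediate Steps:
Q(v) = v²
n(K, S) = 324 + 9*K (n(K, S) = 9*(K + 6*6) = 9*(K + 36) = 9*(36 + K) = 324 + 9*K)
l(w) = 2592 (l(w) = (4*(324 + 9*0))*2 = (4*(324 + 0))*2 = (4*324)*2 = 1296*2 = 2592)
(l(Q(6)) + A(20))² = (2592 + 20)² = 2612² = 6822544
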